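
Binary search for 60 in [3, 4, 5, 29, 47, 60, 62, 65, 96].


Step 1: lo=0, hi=8, mid=4, val=47
Step 2: lo=5, hi=8, mid=6, val=62
Step 3: lo=5, hi=5, mid=5, val=60

Found at index 5


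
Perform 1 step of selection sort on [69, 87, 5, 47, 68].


Initial: [69, 87, 5, 47, 68]
Step 1: min=5 at 2
  Swap: [5, 87, 69, 47, 68]

After 1 step: [5, 87, 69, 47, 68]


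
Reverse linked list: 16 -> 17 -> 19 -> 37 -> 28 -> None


Step 1: curr=16, set curr.next=prev(None) | reversed so far: 16
Step 2: curr=17, set curr.next=prev(16) | reversed so far: 17 -> 16
Step 3: curr=19, set curr.next=prev(17) | reversed so far: 19 -> 17 -> 16
Step 4: curr=37, set curr.next=prev(19) | reversed so far: 37 -> 19 -> 17 -> 16
Step 5: curr=28, set curr.next=prev(37) | reversed so far: 28 -> 37 -> 19 -> 17 -> 16

28 -> 37 -> 19 -> 17 -> 16 -> None


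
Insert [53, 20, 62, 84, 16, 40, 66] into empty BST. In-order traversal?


Insert 53: root
Insert 20: L from 53
Insert 62: R from 53
Insert 84: R from 53 -> R from 62
Insert 16: L from 53 -> L from 20
Insert 40: L from 53 -> R from 20
Insert 66: R from 53 -> R from 62 -> L from 84

In-order: [16, 20, 40, 53, 62, 66, 84]


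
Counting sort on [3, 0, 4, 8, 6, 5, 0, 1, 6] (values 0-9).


Input: [3, 0, 4, 8, 6, 5, 0, 1, 6]
Counts: [2, 1, 0, 1, 1, 1, 2, 0, 1, 0]

Sorted: [0, 0, 1, 3, 4, 5, 6, 6, 8]


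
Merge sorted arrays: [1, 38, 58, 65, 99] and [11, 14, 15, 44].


Take 1 from A
Take 11 from B
Take 14 from B
Take 15 from B
Take 38 from A
Take 44 from B

Merged: [1, 11, 14, 15, 38, 44, 58, 65, 99]


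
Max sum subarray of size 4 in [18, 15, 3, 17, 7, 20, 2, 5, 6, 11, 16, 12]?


[0:4]: 53
[1:5]: 42
[2:6]: 47
[3:7]: 46
[4:8]: 34
[5:9]: 33
[6:10]: 24
[7:11]: 38
[8:12]: 45

Max: 53 at [0:4]


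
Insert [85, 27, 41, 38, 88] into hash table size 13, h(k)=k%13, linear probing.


Insert 85: h=7 -> slot 7
Insert 27: h=1 -> slot 1
Insert 41: h=2 -> slot 2
Insert 38: h=12 -> slot 12
Insert 88: h=10 -> slot 10

Table: [None, 27, 41, None, None, None, None, 85, None, None, 88, None, 38]


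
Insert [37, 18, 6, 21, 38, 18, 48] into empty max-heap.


Insert 37: [37]
Insert 18: [37, 18]
Insert 6: [37, 18, 6]
Insert 21: [37, 21, 6, 18]
Insert 38: [38, 37, 6, 18, 21]
Insert 18: [38, 37, 18, 18, 21, 6]
Insert 48: [48, 37, 38, 18, 21, 6, 18]

Final heap: [48, 37, 38, 18, 21, 6, 18]


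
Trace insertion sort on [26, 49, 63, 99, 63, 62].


Initial: [26, 49, 63, 99, 63, 62]
Insert 49: [26, 49, 63, 99, 63, 62]
Insert 63: [26, 49, 63, 99, 63, 62]
Insert 99: [26, 49, 63, 99, 63, 62]
Insert 63: [26, 49, 63, 63, 99, 62]
Insert 62: [26, 49, 62, 63, 63, 99]

Sorted: [26, 49, 62, 63, 63, 99]


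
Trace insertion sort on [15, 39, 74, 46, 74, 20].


Initial: [15, 39, 74, 46, 74, 20]
Insert 39: [15, 39, 74, 46, 74, 20]
Insert 74: [15, 39, 74, 46, 74, 20]
Insert 46: [15, 39, 46, 74, 74, 20]
Insert 74: [15, 39, 46, 74, 74, 20]
Insert 20: [15, 20, 39, 46, 74, 74]

Sorted: [15, 20, 39, 46, 74, 74]


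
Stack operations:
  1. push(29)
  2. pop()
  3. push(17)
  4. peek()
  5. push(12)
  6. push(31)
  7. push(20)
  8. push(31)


push(29) -> [29]
pop()->29, []
push(17) -> [17]
peek()->17
push(12) -> [17, 12]
push(31) -> [17, 12, 31]
push(20) -> [17, 12, 31, 20]
push(31) -> [17, 12, 31, 20, 31]

Final stack: [17, 12, 31, 20, 31]


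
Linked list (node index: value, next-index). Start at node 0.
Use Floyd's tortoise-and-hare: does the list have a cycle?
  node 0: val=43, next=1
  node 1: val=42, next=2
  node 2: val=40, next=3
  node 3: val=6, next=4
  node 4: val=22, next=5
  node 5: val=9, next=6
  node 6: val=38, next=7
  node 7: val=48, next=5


Floyd's tortoise (slow, +1) and hare (fast, +2):
  init: slow=0, fast=0
  step 1: slow=1, fast=2
  step 2: slow=2, fast=4
  step 3: slow=3, fast=6
  step 4: slow=4, fast=5
  step 5: slow=5, fast=7
  step 6: slow=6, fast=6
  slow == fast at node 6: cycle detected

Cycle: yes


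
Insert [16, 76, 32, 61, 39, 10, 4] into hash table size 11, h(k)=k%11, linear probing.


Insert 16: h=5 -> slot 5
Insert 76: h=10 -> slot 10
Insert 32: h=10, 1 probes -> slot 0
Insert 61: h=6 -> slot 6
Insert 39: h=6, 1 probes -> slot 7
Insert 10: h=10, 2 probes -> slot 1
Insert 4: h=4 -> slot 4

Table: [32, 10, None, None, 4, 16, 61, 39, None, None, 76]


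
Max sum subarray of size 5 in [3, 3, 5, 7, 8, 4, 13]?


[0:5]: 26
[1:6]: 27
[2:7]: 37

Max: 37 at [2:7]


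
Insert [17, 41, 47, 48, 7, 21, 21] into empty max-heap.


Insert 17: [17]
Insert 41: [41, 17]
Insert 47: [47, 17, 41]
Insert 48: [48, 47, 41, 17]
Insert 7: [48, 47, 41, 17, 7]
Insert 21: [48, 47, 41, 17, 7, 21]
Insert 21: [48, 47, 41, 17, 7, 21, 21]

Final heap: [48, 47, 41, 17, 7, 21, 21]


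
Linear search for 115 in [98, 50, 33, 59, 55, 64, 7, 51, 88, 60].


i=0: 98!=115
i=1: 50!=115
i=2: 33!=115
i=3: 59!=115
i=4: 55!=115
i=5: 64!=115
i=6: 7!=115
i=7: 51!=115
i=8: 88!=115
i=9: 60!=115

Not found, 10 comps


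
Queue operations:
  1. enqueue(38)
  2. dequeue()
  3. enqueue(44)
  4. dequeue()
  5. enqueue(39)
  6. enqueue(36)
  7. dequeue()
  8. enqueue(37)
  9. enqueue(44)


enqueue(38) -> [38]
dequeue()->38, []
enqueue(44) -> [44]
dequeue()->44, []
enqueue(39) -> [39]
enqueue(36) -> [39, 36]
dequeue()->39, [36]
enqueue(37) -> [36, 37]
enqueue(44) -> [36, 37, 44]

Final queue: [36, 37, 44]


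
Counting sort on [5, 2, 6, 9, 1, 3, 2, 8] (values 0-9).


Input: [5, 2, 6, 9, 1, 3, 2, 8]
Counts: [0, 1, 2, 1, 0, 1, 1, 0, 1, 1]

Sorted: [1, 2, 2, 3, 5, 6, 8, 9]


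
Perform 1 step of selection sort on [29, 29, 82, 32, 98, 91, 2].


Initial: [29, 29, 82, 32, 98, 91, 2]
Step 1: min=2 at 6
  Swap: [2, 29, 82, 32, 98, 91, 29]

After 1 step: [2, 29, 82, 32, 98, 91, 29]


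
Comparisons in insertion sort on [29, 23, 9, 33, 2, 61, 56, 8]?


Algorithm: insertion sort
Input: [29, 23, 9, 33, 2, 61, 56, 8]
Sorted: [2, 8, 9, 23, 29, 33, 56, 61]

18


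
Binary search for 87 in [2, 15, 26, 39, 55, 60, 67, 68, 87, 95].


Step 1: lo=0, hi=9, mid=4, val=55
Step 2: lo=5, hi=9, mid=7, val=68
Step 3: lo=8, hi=9, mid=8, val=87

Found at index 8


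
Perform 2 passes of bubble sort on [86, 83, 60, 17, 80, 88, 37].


Initial: [86, 83, 60, 17, 80, 88, 37]
Pass 1: [83, 60, 17, 80, 86, 37, 88] (5 swaps)
Pass 2: [60, 17, 80, 83, 37, 86, 88] (4 swaps)

After 2 passes: [60, 17, 80, 83, 37, 86, 88]


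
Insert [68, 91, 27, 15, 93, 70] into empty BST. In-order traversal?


Insert 68: root
Insert 91: R from 68
Insert 27: L from 68
Insert 15: L from 68 -> L from 27
Insert 93: R from 68 -> R from 91
Insert 70: R from 68 -> L from 91

In-order: [15, 27, 68, 70, 91, 93]


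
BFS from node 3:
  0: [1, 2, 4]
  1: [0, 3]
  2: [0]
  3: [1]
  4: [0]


Visit 3, enqueue [1]
Visit 1, enqueue [0]
Visit 0, enqueue [2, 4]
Visit 2, enqueue []
Visit 4, enqueue []

BFS order: [3, 1, 0, 2, 4]


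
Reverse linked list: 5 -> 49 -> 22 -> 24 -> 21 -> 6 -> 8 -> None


Step 1: curr=5, set curr.next=prev(None) | reversed so far: 5
Step 2: curr=49, set curr.next=prev(5) | reversed so far: 49 -> 5
Step 3: curr=22, set curr.next=prev(49) | reversed so far: 22 -> 49 -> 5
Step 4: curr=24, set curr.next=prev(22) | reversed so far: 24 -> 22 -> 49 -> 5
Step 5: curr=21, set curr.next=prev(24) | reversed so far: 21 -> 24 -> 22 -> 49 -> 5
Step 6: curr=6, set curr.next=prev(21) | reversed so far: 6 -> 21 -> 24 -> 22 -> 49 -> 5
Step 7: curr=8, set curr.next=prev(6) | reversed so far: 8 -> 6 -> 21 -> 24 -> 22 -> 49 -> 5

8 -> 6 -> 21 -> 24 -> 22 -> 49 -> 5 -> None


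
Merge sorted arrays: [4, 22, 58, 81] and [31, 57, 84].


Take 4 from A
Take 22 from A
Take 31 from B
Take 57 from B
Take 58 from A
Take 81 from A

Merged: [4, 22, 31, 57, 58, 81, 84]


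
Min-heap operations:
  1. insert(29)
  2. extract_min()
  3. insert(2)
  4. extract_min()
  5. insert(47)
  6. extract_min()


insert(29) -> [29]
extract_min()->29, []
insert(2) -> [2]
extract_min()->2, []
insert(47) -> [47]
extract_min()->47, []

Final heap: []


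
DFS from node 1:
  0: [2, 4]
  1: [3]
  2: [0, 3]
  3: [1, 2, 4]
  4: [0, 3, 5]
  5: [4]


Visit 1, push [3]
Visit 3, push [4, 2]
Visit 2, push [0]
Visit 0, push [4]
Visit 4, push [5]
Visit 5, push []

DFS order: [1, 3, 2, 0, 4, 5]


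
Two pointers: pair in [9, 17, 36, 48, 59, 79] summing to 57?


lo=0(9)+hi=5(79)=88
lo=0(9)+hi=4(59)=68
lo=0(9)+hi=3(48)=57

Yes: 9+48=57


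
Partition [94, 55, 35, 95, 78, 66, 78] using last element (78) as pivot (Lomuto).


Pivot: 78
  55 <= 78: swap -> [55, 94, 35, 95, 78, 66, 78]
  35 <= 78: swap -> [55, 35, 94, 95, 78, 66, 78]
  78 <= 78: swap -> [55, 35, 78, 95, 94, 66, 78]
  66 <= 78: swap -> [55, 35, 78, 66, 94, 95, 78]
Place pivot at 4: [55, 35, 78, 66, 78, 95, 94]

Partitioned: [55, 35, 78, 66, 78, 95, 94]


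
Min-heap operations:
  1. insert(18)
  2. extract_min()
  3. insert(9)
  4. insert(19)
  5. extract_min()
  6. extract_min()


insert(18) -> [18]
extract_min()->18, []
insert(9) -> [9]
insert(19) -> [9, 19]
extract_min()->9, [19]
extract_min()->19, []

Final heap: []


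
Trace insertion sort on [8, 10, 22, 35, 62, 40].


Initial: [8, 10, 22, 35, 62, 40]
Insert 10: [8, 10, 22, 35, 62, 40]
Insert 22: [8, 10, 22, 35, 62, 40]
Insert 35: [8, 10, 22, 35, 62, 40]
Insert 62: [8, 10, 22, 35, 62, 40]
Insert 40: [8, 10, 22, 35, 40, 62]

Sorted: [8, 10, 22, 35, 40, 62]


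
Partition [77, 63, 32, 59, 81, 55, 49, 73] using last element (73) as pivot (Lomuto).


Pivot: 73
  63 <= 73: swap -> [63, 77, 32, 59, 81, 55, 49, 73]
  32 <= 73: swap -> [63, 32, 77, 59, 81, 55, 49, 73]
  59 <= 73: swap -> [63, 32, 59, 77, 81, 55, 49, 73]
  55 <= 73: swap -> [63, 32, 59, 55, 81, 77, 49, 73]
  49 <= 73: swap -> [63, 32, 59, 55, 49, 77, 81, 73]
Place pivot at 5: [63, 32, 59, 55, 49, 73, 81, 77]

Partitioned: [63, 32, 59, 55, 49, 73, 81, 77]


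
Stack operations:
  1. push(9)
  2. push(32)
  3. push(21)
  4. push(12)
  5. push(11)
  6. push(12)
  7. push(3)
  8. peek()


push(9) -> [9]
push(32) -> [9, 32]
push(21) -> [9, 32, 21]
push(12) -> [9, 32, 21, 12]
push(11) -> [9, 32, 21, 12, 11]
push(12) -> [9, 32, 21, 12, 11, 12]
push(3) -> [9, 32, 21, 12, 11, 12, 3]
peek()->3

Final stack: [9, 32, 21, 12, 11, 12, 3]


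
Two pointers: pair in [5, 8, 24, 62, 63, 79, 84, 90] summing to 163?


lo=0(5)+hi=7(90)=95
lo=1(8)+hi=7(90)=98
lo=2(24)+hi=7(90)=114
lo=3(62)+hi=7(90)=152
lo=4(63)+hi=7(90)=153
lo=5(79)+hi=7(90)=169
lo=5(79)+hi=6(84)=163

Yes: 79+84=163


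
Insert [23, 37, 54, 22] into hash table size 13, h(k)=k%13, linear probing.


Insert 23: h=10 -> slot 10
Insert 37: h=11 -> slot 11
Insert 54: h=2 -> slot 2
Insert 22: h=9 -> slot 9

Table: [None, None, 54, None, None, None, None, None, None, 22, 23, 37, None]


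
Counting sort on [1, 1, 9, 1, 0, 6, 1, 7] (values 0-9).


Input: [1, 1, 9, 1, 0, 6, 1, 7]
Counts: [1, 4, 0, 0, 0, 0, 1, 1, 0, 1]

Sorted: [0, 1, 1, 1, 1, 6, 7, 9]


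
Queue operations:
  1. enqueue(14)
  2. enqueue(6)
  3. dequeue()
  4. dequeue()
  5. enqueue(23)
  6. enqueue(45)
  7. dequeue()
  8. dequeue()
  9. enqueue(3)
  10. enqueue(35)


enqueue(14) -> [14]
enqueue(6) -> [14, 6]
dequeue()->14, [6]
dequeue()->6, []
enqueue(23) -> [23]
enqueue(45) -> [23, 45]
dequeue()->23, [45]
dequeue()->45, []
enqueue(3) -> [3]
enqueue(35) -> [3, 35]

Final queue: [3, 35]


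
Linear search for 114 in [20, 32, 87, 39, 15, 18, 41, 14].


i=0: 20!=114
i=1: 32!=114
i=2: 87!=114
i=3: 39!=114
i=4: 15!=114
i=5: 18!=114
i=6: 41!=114
i=7: 14!=114

Not found, 8 comps


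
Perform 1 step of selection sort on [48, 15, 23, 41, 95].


Initial: [48, 15, 23, 41, 95]
Step 1: min=15 at 1
  Swap: [15, 48, 23, 41, 95]

After 1 step: [15, 48, 23, 41, 95]


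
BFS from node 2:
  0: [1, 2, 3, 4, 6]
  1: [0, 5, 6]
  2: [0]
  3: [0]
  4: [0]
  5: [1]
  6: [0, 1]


Visit 2, enqueue [0]
Visit 0, enqueue [1, 3, 4, 6]
Visit 1, enqueue [5]
Visit 3, enqueue []
Visit 4, enqueue []
Visit 6, enqueue []
Visit 5, enqueue []

BFS order: [2, 0, 1, 3, 4, 6, 5]


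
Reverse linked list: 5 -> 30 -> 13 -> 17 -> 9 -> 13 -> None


Step 1: curr=5, set curr.next=prev(None) | reversed so far: 5
Step 2: curr=30, set curr.next=prev(5) | reversed so far: 30 -> 5
Step 3: curr=13, set curr.next=prev(30) | reversed so far: 13 -> 30 -> 5
Step 4: curr=17, set curr.next=prev(13) | reversed so far: 17 -> 13 -> 30 -> 5
Step 5: curr=9, set curr.next=prev(17) | reversed so far: 9 -> 17 -> 13 -> 30 -> 5
Step 6: curr=13, set curr.next=prev(9) | reversed so far: 13 -> 9 -> 17 -> 13 -> 30 -> 5

13 -> 9 -> 17 -> 13 -> 30 -> 5 -> None


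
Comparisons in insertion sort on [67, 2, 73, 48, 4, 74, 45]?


Algorithm: insertion sort
Input: [67, 2, 73, 48, 4, 74, 45]
Sorted: [2, 4, 45, 48, 67, 73, 74]

15


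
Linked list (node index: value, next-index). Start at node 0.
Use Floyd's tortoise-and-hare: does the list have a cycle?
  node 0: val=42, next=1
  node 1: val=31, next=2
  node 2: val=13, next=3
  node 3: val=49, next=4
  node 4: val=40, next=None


Floyd's tortoise (slow, +1) and hare (fast, +2):
  init: slow=0, fast=0
  step 1: slow=1, fast=2
  step 2: slow=2, fast=4
  step 3: fast -> None, no cycle

Cycle: no


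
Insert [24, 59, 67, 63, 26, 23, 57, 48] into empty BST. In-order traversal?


Insert 24: root
Insert 59: R from 24
Insert 67: R from 24 -> R from 59
Insert 63: R from 24 -> R from 59 -> L from 67
Insert 26: R from 24 -> L from 59
Insert 23: L from 24
Insert 57: R from 24 -> L from 59 -> R from 26
Insert 48: R from 24 -> L from 59 -> R from 26 -> L from 57

In-order: [23, 24, 26, 48, 57, 59, 63, 67]


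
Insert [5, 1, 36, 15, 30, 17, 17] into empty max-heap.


Insert 5: [5]
Insert 1: [5, 1]
Insert 36: [36, 1, 5]
Insert 15: [36, 15, 5, 1]
Insert 30: [36, 30, 5, 1, 15]
Insert 17: [36, 30, 17, 1, 15, 5]
Insert 17: [36, 30, 17, 1, 15, 5, 17]

Final heap: [36, 30, 17, 1, 15, 5, 17]


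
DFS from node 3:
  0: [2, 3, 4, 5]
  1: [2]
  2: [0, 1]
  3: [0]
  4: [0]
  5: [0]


Visit 3, push [0]
Visit 0, push [5, 4, 2]
Visit 2, push [1]
Visit 1, push []
Visit 4, push []
Visit 5, push []

DFS order: [3, 0, 2, 1, 4, 5]


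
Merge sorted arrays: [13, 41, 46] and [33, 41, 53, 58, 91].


Take 13 from A
Take 33 from B
Take 41 from A
Take 41 from B
Take 46 from A

Merged: [13, 33, 41, 41, 46, 53, 58, 91]


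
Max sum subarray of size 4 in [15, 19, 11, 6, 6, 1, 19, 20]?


[0:4]: 51
[1:5]: 42
[2:6]: 24
[3:7]: 32
[4:8]: 46

Max: 51 at [0:4]


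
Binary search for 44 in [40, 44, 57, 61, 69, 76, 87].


Step 1: lo=0, hi=6, mid=3, val=61
Step 2: lo=0, hi=2, mid=1, val=44

Found at index 1


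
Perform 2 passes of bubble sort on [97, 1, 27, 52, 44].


Initial: [97, 1, 27, 52, 44]
Pass 1: [1, 27, 52, 44, 97] (4 swaps)
Pass 2: [1, 27, 44, 52, 97] (1 swaps)

After 2 passes: [1, 27, 44, 52, 97]


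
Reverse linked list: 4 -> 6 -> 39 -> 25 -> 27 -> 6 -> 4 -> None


Step 1: curr=4, set curr.next=prev(None) | reversed so far: 4
Step 2: curr=6, set curr.next=prev(4) | reversed so far: 6 -> 4
Step 3: curr=39, set curr.next=prev(6) | reversed so far: 39 -> 6 -> 4
Step 4: curr=25, set curr.next=prev(39) | reversed so far: 25 -> 39 -> 6 -> 4
Step 5: curr=27, set curr.next=prev(25) | reversed so far: 27 -> 25 -> 39 -> 6 -> 4
Step 6: curr=6, set curr.next=prev(27) | reversed so far: 6 -> 27 -> 25 -> 39 -> 6 -> 4
Step 7: curr=4, set curr.next=prev(6) | reversed so far: 4 -> 6 -> 27 -> 25 -> 39 -> 6 -> 4

4 -> 6 -> 27 -> 25 -> 39 -> 6 -> 4 -> None


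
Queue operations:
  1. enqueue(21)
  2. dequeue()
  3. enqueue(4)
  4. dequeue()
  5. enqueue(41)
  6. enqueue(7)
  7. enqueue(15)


enqueue(21) -> [21]
dequeue()->21, []
enqueue(4) -> [4]
dequeue()->4, []
enqueue(41) -> [41]
enqueue(7) -> [41, 7]
enqueue(15) -> [41, 7, 15]

Final queue: [41, 7, 15]


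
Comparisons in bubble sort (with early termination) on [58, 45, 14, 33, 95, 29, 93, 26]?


Algorithm: bubble sort (with early termination)
Input: [58, 45, 14, 33, 95, 29, 93, 26]
Sorted: [14, 26, 29, 33, 45, 58, 93, 95]

28


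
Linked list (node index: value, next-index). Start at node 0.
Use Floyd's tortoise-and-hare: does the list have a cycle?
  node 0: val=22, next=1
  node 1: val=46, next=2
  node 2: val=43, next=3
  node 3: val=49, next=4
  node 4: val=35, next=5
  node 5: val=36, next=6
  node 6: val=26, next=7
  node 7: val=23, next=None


Floyd's tortoise (slow, +1) and hare (fast, +2):
  init: slow=0, fast=0
  step 1: slow=1, fast=2
  step 2: slow=2, fast=4
  step 3: slow=3, fast=6
  step 4: fast 6->7->None, no cycle

Cycle: no


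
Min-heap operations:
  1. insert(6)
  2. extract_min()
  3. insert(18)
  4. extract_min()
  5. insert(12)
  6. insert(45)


insert(6) -> [6]
extract_min()->6, []
insert(18) -> [18]
extract_min()->18, []
insert(12) -> [12]
insert(45) -> [12, 45]

Final heap: [12, 45]


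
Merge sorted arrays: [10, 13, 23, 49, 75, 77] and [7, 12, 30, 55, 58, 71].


Take 7 from B
Take 10 from A
Take 12 from B
Take 13 from A
Take 23 from A
Take 30 from B
Take 49 from A
Take 55 from B
Take 58 from B
Take 71 from B

Merged: [7, 10, 12, 13, 23, 30, 49, 55, 58, 71, 75, 77]


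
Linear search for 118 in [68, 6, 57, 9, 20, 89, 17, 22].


i=0: 68!=118
i=1: 6!=118
i=2: 57!=118
i=3: 9!=118
i=4: 20!=118
i=5: 89!=118
i=6: 17!=118
i=7: 22!=118

Not found, 8 comps


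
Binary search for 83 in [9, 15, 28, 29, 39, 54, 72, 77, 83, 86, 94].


Step 1: lo=0, hi=10, mid=5, val=54
Step 2: lo=6, hi=10, mid=8, val=83

Found at index 8


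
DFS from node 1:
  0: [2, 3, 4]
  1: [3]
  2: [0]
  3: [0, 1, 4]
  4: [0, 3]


Visit 1, push [3]
Visit 3, push [4, 0]
Visit 0, push [4, 2]
Visit 2, push []
Visit 4, push []

DFS order: [1, 3, 0, 2, 4]


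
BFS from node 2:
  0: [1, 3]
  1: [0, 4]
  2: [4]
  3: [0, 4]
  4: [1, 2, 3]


Visit 2, enqueue [4]
Visit 4, enqueue [1, 3]
Visit 1, enqueue [0]
Visit 3, enqueue []
Visit 0, enqueue []

BFS order: [2, 4, 1, 3, 0]


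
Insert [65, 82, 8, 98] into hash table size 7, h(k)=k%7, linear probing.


Insert 65: h=2 -> slot 2
Insert 82: h=5 -> slot 5
Insert 8: h=1 -> slot 1
Insert 98: h=0 -> slot 0

Table: [98, 8, 65, None, None, 82, None]


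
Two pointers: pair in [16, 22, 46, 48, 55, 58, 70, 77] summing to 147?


lo=0(16)+hi=7(77)=93
lo=1(22)+hi=7(77)=99
lo=2(46)+hi=7(77)=123
lo=3(48)+hi=7(77)=125
lo=4(55)+hi=7(77)=132
lo=5(58)+hi=7(77)=135
lo=6(70)+hi=7(77)=147

Yes: 70+77=147


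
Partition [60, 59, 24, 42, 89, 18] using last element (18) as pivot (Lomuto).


Pivot: 18
Place pivot at 0: [18, 59, 24, 42, 89, 60]

Partitioned: [18, 59, 24, 42, 89, 60]


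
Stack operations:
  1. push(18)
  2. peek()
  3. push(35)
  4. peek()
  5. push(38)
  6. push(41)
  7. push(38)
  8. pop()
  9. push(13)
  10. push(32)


push(18) -> [18]
peek()->18
push(35) -> [18, 35]
peek()->35
push(38) -> [18, 35, 38]
push(41) -> [18, 35, 38, 41]
push(38) -> [18, 35, 38, 41, 38]
pop()->38, [18, 35, 38, 41]
push(13) -> [18, 35, 38, 41, 13]
push(32) -> [18, 35, 38, 41, 13, 32]

Final stack: [18, 35, 38, 41, 13, 32]


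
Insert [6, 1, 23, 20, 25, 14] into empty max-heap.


Insert 6: [6]
Insert 1: [6, 1]
Insert 23: [23, 1, 6]
Insert 20: [23, 20, 6, 1]
Insert 25: [25, 23, 6, 1, 20]
Insert 14: [25, 23, 14, 1, 20, 6]

Final heap: [25, 23, 14, 1, 20, 6]


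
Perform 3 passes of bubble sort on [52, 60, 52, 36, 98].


Initial: [52, 60, 52, 36, 98]
Pass 1: [52, 52, 36, 60, 98] (2 swaps)
Pass 2: [52, 36, 52, 60, 98] (1 swaps)
Pass 3: [36, 52, 52, 60, 98] (1 swaps)

After 3 passes: [36, 52, 52, 60, 98]


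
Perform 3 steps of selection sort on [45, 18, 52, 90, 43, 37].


Initial: [45, 18, 52, 90, 43, 37]
Step 1: min=18 at 1
  Swap: [18, 45, 52, 90, 43, 37]
Step 2: min=37 at 5
  Swap: [18, 37, 52, 90, 43, 45]
Step 3: min=43 at 4
  Swap: [18, 37, 43, 90, 52, 45]

After 3 steps: [18, 37, 43, 90, 52, 45]


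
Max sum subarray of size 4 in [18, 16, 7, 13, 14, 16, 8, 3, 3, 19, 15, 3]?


[0:4]: 54
[1:5]: 50
[2:6]: 50
[3:7]: 51
[4:8]: 41
[5:9]: 30
[6:10]: 33
[7:11]: 40
[8:12]: 40

Max: 54 at [0:4]


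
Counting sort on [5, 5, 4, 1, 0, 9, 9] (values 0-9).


Input: [5, 5, 4, 1, 0, 9, 9]
Counts: [1, 1, 0, 0, 1, 2, 0, 0, 0, 2]

Sorted: [0, 1, 4, 5, 5, 9, 9]


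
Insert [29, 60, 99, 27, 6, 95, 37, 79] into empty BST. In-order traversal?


Insert 29: root
Insert 60: R from 29
Insert 99: R from 29 -> R from 60
Insert 27: L from 29
Insert 6: L from 29 -> L from 27
Insert 95: R from 29 -> R from 60 -> L from 99
Insert 37: R from 29 -> L from 60
Insert 79: R from 29 -> R from 60 -> L from 99 -> L from 95

In-order: [6, 27, 29, 37, 60, 79, 95, 99]


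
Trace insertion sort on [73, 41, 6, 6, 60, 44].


Initial: [73, 41, 6, 6, 60, 44]
Insert 41: [41, 73, 6, 6, 60, 44]
Insert 6: [6, 41, 73, 6, 60, 44]
Insert 6: [6, 6, 41, 73, 60, 44]
Insert 60: [6, 6, 41, 60, 73, 44]
Insert 44: [6, 6, 41, 44, 60, 73]

Sorted: [6, 6, 41, 44, 60, 73]


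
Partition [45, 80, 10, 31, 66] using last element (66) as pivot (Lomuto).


Pivot: 66
  45 <= 66: advance i (no swap)
  10 <= 66: swap -> [45, 10, 80, 31, 66]
  31 <= 66: swap -> [45, 10, 31, 80, 66]
Place pivot at 3: [45, 10, 31, 66, 80]

Partitioned: [45, 10, 31, 66, 80]


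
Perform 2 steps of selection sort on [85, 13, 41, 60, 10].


Initial: [85, 13, 41, 60, 10]
Step 1: min=10 at 4
  Swap: [10, 13, 41, 60, 85]
Step 2: min=13 at 1
  Swap: [10, 13, 41, 60, 85]

After 2 steps: [10, 13, 41, 60, 85]


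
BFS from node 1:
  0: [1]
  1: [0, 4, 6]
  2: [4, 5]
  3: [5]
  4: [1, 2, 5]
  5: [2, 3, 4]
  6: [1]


Visit 1, enqueue [0, 4, 6]
Visit 0, enqueue []
Visit 4, enqueue [2, 5]
Visit 6, enqueue []
Visit 2, enqueue []
Visit 5, enqueue [3]
Visit 3, enqueue []

BFS order: [1, 0, 4, 6, 2, 5, 3]


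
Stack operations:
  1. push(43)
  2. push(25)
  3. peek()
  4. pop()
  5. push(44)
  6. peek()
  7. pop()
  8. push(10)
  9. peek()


push(43) -> [43]
push(25) -> [43, 25]
peek()->25
pop()->25, [43]
push(44) -> [43, 44]
peek()->44
pop()->44, [43]
push(10) -> [43, 10]
peek()->10

Final stack: [43, 10]


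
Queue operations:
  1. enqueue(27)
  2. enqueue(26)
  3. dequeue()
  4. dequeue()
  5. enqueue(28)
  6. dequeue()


enqueue(27) -> [27]
enqueue(26) -> [27, 26]
dequeue()->27, [26]
dequeue()->26, []
enqueue(28) -> [28]
dequeue()->28, []

Final queue: []


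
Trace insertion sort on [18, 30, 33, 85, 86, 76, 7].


Initial: [18, 30, 33, 85, 86, 76, 7]
Insert 30: [18, 30, 33, 85, 86, 76, 7]
Insert 33: [18, 30, 33, 85, 86, 76, 7]
Insert 85: [18, 30, 33, 85, 86, 76, 7]
Insert 86: [18, 30, 33, 85, 86, 76, 7]
Insert 76: [18, 30, 33, 76, 85, 86, 7]
Insert 7: [7, 18, 30, 33, 76, 85, 86]

Sorted: [7, 18, 30, 33, 76, 85, 86]


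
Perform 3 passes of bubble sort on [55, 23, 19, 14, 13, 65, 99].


Initial: [55, 23, 19, 14, 13, 65, 99]
Pass 1: [23, 19, 14, 13, 55, 65, 99] (4 swaps)
Pass 2: [19, 14, 13, 23, 55, 65, 99] (3 swaps)
Pass 3: [14, 13, 19, 23, 55, 65, 99] (2 swaps)

After 3 passes: [14, 13, 19, 23, 55, 65, 99]


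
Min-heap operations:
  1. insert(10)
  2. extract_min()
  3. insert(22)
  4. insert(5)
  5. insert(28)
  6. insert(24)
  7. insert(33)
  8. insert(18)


insert(10) -> [10]
extract_min()->10, []
insert(22) -> [22]
insert(5) -> [5, 22]
insert(28) -> [5, 22, 28]
insert(24) -> [5, 22, 28, 24]
insert(33) -> [5, 22, 28, 24, 33]
insert(18) -> [5, 22, 18, 24, 33, 28]

Final heap: [5, 22, 18, 24, 33, 28]


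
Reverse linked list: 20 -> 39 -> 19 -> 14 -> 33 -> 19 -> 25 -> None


Step 1: curr=20, set curr.next=prev(None) | reversed so far: 20
Step 2: curr=39, set curr.next=prev(20) | reversed so far: 39 -> 20
Step 3: curr=19, set curr.next=prev(39) | reversed so far: 19 -> 39 -> 20
Step 4: curr=14, set curr.next=prev(19) | reversed so far: 14 -> 19 -> 39 -> 20
Step 5: curr=33, set curr.next=prev(14) | reversed so far: 33 -> 14 -> 19 -> 39 -> 20
Step 6: curr=19, set curr.next=prev(33) | reversed so far: 19 -> 33 -> 14 -> 19 -> 39 -> 20
Step 7: curr=25, set curr.next=prev(19) | reversed so far: 25 -> 19 -> 33 -> 14 -> 19 -> 39 -> 20

25 -> 19 -> 33 -> 14 -> 19 -> 39 -> 20 -> None


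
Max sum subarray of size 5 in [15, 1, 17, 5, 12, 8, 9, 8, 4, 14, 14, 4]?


[0:5]: 50
[1:6]: 43
[2:7]: 51
[3:8]: 42
[4:9]: 41
[5:10]: 43
[6:11]: 49
[7:12]: 44

Max: 51 at [2:7]


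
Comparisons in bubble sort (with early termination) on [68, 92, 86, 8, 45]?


Algorithm: bubble sort (with early termination)
Input: [68, 92, 86, 8, 45]
Sorted: [8, 45, 68, 86, 92]

10


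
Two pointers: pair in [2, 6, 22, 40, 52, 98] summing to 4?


lo=0(2)+hi=5(98)=100
lo=0(2)+hi=4(52)=54
lo=0(2)+hi=3(40)=42
lo=0(2)+hi=2(22)=24
lo=0(2)+hi=1(6)=8

No pair found


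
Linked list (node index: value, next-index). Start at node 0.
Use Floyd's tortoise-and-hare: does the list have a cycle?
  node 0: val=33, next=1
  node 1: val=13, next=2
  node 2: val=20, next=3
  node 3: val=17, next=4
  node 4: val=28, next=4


Floyd's tortoise (slow, +1) and hare (fast, +2):
  init: slow=0, fast=0
  step 1: slow=1, fast=2
  step 2: slow=2, fast=4
  step 3: slow=3, fast=4
  step 4: slow=4, fast=4
  slow == fast at node 4: cycle detected

Cycle: yes


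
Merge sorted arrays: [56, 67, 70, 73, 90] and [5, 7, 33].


Take 5 from B
Take 7 from B
Take 33 from B

Merged: [5, 7, 33, 56, 67, 70, 73, 90]


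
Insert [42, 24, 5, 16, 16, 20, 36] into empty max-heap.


Insert 42: [42]
Insert 24: [42, 24]
Insert 5: [42, 24, 5]
Insert 16: [42, 24, 5, 16]
Insert 16: [42, 24, 5, 16, 16]
Insert 20: [42, 24, 20, 16, 16, 5]
Insert 36: [42, 24, 36, 16, 16, 5, 20]

Final heap: [42, 24, 36, 16, 16, 5, 20]


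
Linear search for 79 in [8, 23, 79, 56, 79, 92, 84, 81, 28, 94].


i=0: 8!=79
i=1: 23!=79
i=2: 79==79 found!

Found at 2, 3 comps


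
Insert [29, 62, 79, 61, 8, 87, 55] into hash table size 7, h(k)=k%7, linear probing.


Insert 29: h=1 -> slot 1
Insert 62: h=6 -> slot 6
Insert 79: h=2 -> slot 2
Insert 61: h=5 -> slot 5
Insert 8: h=1, 2 probes -> slot 3
Insert 87: h=3, 1 probes -> slot 4
Insert 55: h=6, 1 probes -> slot 0

Table: [55, 29, 79, 8, 87, 61, 62]


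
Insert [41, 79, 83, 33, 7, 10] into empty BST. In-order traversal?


Insert 41: root
Insert 79: R from 41
Insert 83: R from 41 -> R from 79
Insert 33: L from 41
Insert 7: L from 41 -> L from 33
Insert 10: L from 41 -> L from 33 -> R from 7

In-order: [7, 10, 33, 41, 79, 83]


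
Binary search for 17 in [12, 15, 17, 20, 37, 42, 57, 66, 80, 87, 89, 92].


Step 1: lo=0, hi=11, mid=5, val=42
Step 2: lo=0, hi=4, mid=2, val=17

Found at index 2


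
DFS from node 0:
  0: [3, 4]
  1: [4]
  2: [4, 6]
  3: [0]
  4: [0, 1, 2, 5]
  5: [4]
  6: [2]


Visit 0, push [4, 3]
Visit 3, push []
Visit 4, push [5, 2, 1]
Visit 1, push []
Visit 2, push [6]
Visit 6, push []
Visit 5, push []

DFS order: [0, 3, 4, 1, 2, 6, 5]


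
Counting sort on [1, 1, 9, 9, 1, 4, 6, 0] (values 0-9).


Input: [1, 1, 9, 9, 1, 4, 6, 0]
Counts: [1, 3, 0, 0, 1, 0, 1, 0, 0, 2]

Sorted: [0, 1, 1, 1, 4, 6, 9, 9]


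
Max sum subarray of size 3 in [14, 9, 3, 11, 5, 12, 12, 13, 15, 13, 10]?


[0:3]: 26
[1:4]: 23
[2:5]: 19
[3:6]: 28
[4:7]: 29
[5:8]: 37
[6:9]: 40
[7:10]: 41
[8:11]: 38

Max: 41 at [7:10]


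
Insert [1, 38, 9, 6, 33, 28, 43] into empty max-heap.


Insert 1: [1]
Insert 38: [38, 1]
Insert 9: [38, 1, 9]
Insert 6: [38, 6, 9, 1]
Insert 33: [38, 33, 9, 1, 6]
Insert 28: [38, 33, 28, 1, 6, 9]
Insert 43: [43, 33, 38, 1, 6, 9, 28]

Final heap: [43, 33, 38, 1, 6, 9, 28]


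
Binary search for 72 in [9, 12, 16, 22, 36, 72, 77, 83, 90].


Step 1: lo=0, hi=8, mid=4, val=36
Step 2: lo=5, hi=8, mid=6, val=77
Step 3: lo=5, hi=5, mid=5, val=72

Found at index 5


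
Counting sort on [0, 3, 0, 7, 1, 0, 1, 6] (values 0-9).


Input: [0, 3, 0, 7, 1, 0, 1, 6]
Counts: [3, 2, 0, 1, 0, 0, 1, 1, 0, 0]

Sorted: [0, 0, 0, 1, 1, 3, 6, 7]


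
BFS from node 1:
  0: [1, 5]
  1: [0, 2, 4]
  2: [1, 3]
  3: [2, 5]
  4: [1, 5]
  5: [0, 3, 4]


Visit 1, enqueue [0, 2, 4]
Visit 0, enqueue [5]
Visit 2, enqueue [3]
Visit 4, enqueue []
Visit 5, enqueue []
Visit 3, enqueue []

BFS order: [1, 0, 2, 4, 5, 3]


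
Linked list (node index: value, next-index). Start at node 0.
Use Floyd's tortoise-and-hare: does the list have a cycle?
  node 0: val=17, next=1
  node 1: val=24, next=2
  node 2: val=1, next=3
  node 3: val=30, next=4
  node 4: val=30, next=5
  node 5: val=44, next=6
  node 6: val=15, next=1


Floyd's tortoise (slow, +1) and hare (fast, +2):
  init: slow=0, fast=0
  step 1: slow=1, fast=2
  step 2: slow=2, fast=4
  step 3: slow=3, fast=6
  step 4: slow=4, fast=2
  step 5: slow=5, fast=4
  step 6: slow=6, fast=6
  slow == fast at node 6: cycle detected

Cycle: yes


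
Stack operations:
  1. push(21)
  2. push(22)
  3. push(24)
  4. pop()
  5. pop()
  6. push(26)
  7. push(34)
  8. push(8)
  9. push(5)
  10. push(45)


push(21) -> [21]
push(22) -> [21, 22]
push(24) -> [21, 22, 24]
pop()->24, [21, 22]
pop()->22, [21]
push(26) -> [21, 26]
push(34) -> [21, 26, 34]
push(8) -> [21, 26, 34, 8]
push(5) -> [21, 26, 34, 8, 5]
push(45) -> [21, 26, 34, 8, 5, 45]

Final stack: [21, 26, 34, 8, 5, 45]


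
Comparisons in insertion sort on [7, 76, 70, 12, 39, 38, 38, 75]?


Algorithm: insertion sort
Input: [7, 76, 70, 12, 39, 38, 38, 75]
Sorted: [7, 12, 38, 38, 39, 70, 75, 76]

19


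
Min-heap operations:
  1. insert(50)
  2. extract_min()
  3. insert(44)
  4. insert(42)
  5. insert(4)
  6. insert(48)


insert(50) -> [50]
extract_min()->50, []
insert(44) -> [44]
insert(42) -> [42, 44]
insert(4) -> [4, 44, 42]
insert(48) -> [4, 44, 42, 48]

Final heap: [4, 44, 42, 48]


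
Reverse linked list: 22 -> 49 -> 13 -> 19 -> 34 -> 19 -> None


Step 1: curr=22, set curr.next=prev(None) | reversed so far: 22
Step 2: curr=49, set curr.next=prev(22) | reversed so far: 49 -> 22
Step 3: curr=13, set curr.next=prev(49) | reversed so far: 13 -> 49 -> 22
Step 4: curr=19, set curr.next=prev(13) | reversed so far: 19 -> 13 -> 49 -> 22
Step 5: curr=34, set curr.next=prev(19) | reversed so far: 34 -> 19 -> 13 -> 49 -> 22
Step 6: curr=19, set curr.next=prev(34) | reversed so far: 19 -> 34 -> 19 -> 13 -> 49 -> 22

19 -> 34 -> 19 -> 13 -> 49 -> 22 -> None


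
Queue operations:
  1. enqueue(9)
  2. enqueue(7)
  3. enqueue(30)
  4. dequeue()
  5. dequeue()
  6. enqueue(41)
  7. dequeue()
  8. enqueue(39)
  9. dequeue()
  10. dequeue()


enqueue(9) -> [9]
enqueue(7) -> [9, 7]
enqueue(30) -> [9, 7, 30]
dequeue()->9, [7, 30]
dequeue()->7, [30]
enqueue(41) -> [30, 41]
dequeue()->30, [41]
enqueue(39) -> [41, 39]
dequeue()->41, [39]
dequeue()->39, []

Final queue: []


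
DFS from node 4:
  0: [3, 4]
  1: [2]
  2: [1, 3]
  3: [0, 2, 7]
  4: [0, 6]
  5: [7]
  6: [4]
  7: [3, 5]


Visit 4, push [6, 0]
Visit 0, push [3]
Visit 3, push [7, 2]
Visit 2, push [1]
Visit 1, push []
Visit 7, push [5]
Visit 5, push []
Visit 6, push []

DFS order: [4, 0, 3, 2, 1, 7, 5, 6]


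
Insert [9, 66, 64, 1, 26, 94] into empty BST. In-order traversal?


Insert 9: root
Insert 66: R from 9
Insert 64: R from 9 -> L from 66
Insert 1: L from 9
Insert 26: R from 9 -> L from 66 -> L from 64
Insert 94: R from 9 -> R from 66

In-order: [1, 9, 26, 64, 66, 94]


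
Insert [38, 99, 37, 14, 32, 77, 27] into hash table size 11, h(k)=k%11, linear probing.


Insert 38: h=5 -> slot 5
Insert 99: h=0 -> slot 0
Insert 37: h=4 -> slot 4
Insert 14: h=3 -> slot 3
Insert 32: h=10 -> slot 10
Insert 77: h=0, 1 probes -> slot 1
Insert 27: h=5, 1 probes -> slot 6

Table: [99, 77, None, 14, 37, 38, 27, None, None, None, 32]


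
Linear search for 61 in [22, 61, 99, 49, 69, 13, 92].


i=0: 22!=61
i=1: 61==61 found!

Found at 1, 2 comps


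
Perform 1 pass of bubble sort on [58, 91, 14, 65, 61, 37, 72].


Initial: [58, 91, 14, 65, 61, 37, 72]
Pass 1: [58, 14, 65, 61, 37, 72, 91] (5 swaps)

After 1 pass: [58, 14, 65, 61, 37, 72, 91]


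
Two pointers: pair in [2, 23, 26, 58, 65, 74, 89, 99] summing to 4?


lo=0(2)+hi=7(99)=101
lo=0(2)+hi=6(89)=91
lo=0(2)+hi=5(74)=76
lo=0(2)+hi=4(65)=67
lo=0(2)+hi=3(58)=60
lo=0(2)+hi=2(26)=28
lo=0(2)+hi=1(23)=25

No pair found


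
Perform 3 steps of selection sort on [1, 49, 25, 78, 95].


Initial: [1, 49, 25, 78, 95]
Step 1: min=1 at 0
  Swap: [1, 49, 25, 78, 95]
Step 2: min=25 at 2
  Swap: [1, 25, 49, 78, 95]
Step 3: min=49 at 2
  Swap: [1, 25, 49, 78, 95]

After 3 steps: [1, 25, 49, 78, 95]


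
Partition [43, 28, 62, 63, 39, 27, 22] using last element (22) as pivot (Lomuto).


Pivot: 22
Place pivot at 0: [22, 28, 62, 63, 39, 27, 43]

Partitioned: [22, 28, 62, 63, 39, 27, 43]


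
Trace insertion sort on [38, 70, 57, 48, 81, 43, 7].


Initial: [38, 70, 57, 48, 81, 43, 7]
Insert 70: [38, 70, 57, 48, 81, 43, 7]
Insert 57: [38, 57, 70, 48, 81, 43, 7]
Insert 48: [38, 48, 57, 70, 81, 43, 7]
Insert 81: [38, 48, 57, 70, 81, 43, 7]
Insert 43: [38, 43, 48, 57, 70, 81, 7]
Insert 7: [7, 38, 43, 48, 57, 70, 81]

Sorted: [7, 38, 43, 48, 57, 70, 81]


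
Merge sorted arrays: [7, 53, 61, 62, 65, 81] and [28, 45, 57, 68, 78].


Take 7 from A
Take 28 from B
Take 45 from B
Take 53 from A
Take 57 from B
Take 61 from A
Take 62 from A
Take 65 from A
Take 68 from B
Take 78 from B

Merged: [7, 28, 45, 53, 57, 61, 62, 65, 68, 78, 81]


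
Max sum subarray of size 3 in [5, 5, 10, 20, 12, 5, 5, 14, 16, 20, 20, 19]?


[0:3]: 20
[1:4]: 35
[2:5]: 42
[3:6]: 37
[4:7]: 22
[5:8]: 24
[6:9]: 35
[7:10]: 50
[8:11]: 56
[9:12]: 59

Max: 59 at [9:12]


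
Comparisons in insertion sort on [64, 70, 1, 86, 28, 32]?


Algorithm: insertion sort
Input: [64, 70, 1, 86, 28, 32]
Sorted: [1, 28, 32, 64, 70, 86]

12


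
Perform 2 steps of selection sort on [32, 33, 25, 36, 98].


Initial: [32, 33, 25, 36, 98]
Step 1: min=25 at 2
  Swap: [25, 33, 32, 36, 98]
Step 2: min=32 at 2
  Swap: [25, 32, 33, 36, 98]

After 2 steps: [25, 32, 33, 36, 98]


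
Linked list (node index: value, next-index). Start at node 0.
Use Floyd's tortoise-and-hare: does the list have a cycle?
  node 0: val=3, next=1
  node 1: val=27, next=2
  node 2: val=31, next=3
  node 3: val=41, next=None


Floyd's tortoise (slow, +1) and hare (fast, +2):
  init: slow=0, fast=0
  step 1: slow=1, fast=2
  step 2: fast 2->3->None, no cycle

Cycle: no


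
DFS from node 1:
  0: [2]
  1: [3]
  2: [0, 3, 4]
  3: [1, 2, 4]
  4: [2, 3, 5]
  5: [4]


Visit 1, push [3]
Visit 3, push [4, 2]
Visit 2, push [4, 0]
Visit 0, push []
Visit 4, push [5]
Visit 5, push []

DFS order: [1, 3, 2, 0, 4, 5]


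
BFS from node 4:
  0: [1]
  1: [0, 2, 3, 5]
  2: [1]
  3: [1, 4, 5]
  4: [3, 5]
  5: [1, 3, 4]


Visit 4, enqueue [3, 5]
Visit 3, enqueue [1]
Visit 5, enqueue []
Visit 1, enqueue [0, 2]
Visit 0, enqueue []
Visit 2, enqueue []

BFS order: [4, 3, 5, 1, 0, 2]


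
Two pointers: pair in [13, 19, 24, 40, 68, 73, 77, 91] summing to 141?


lo=0(13)+hi=7(91)=104
lo=1(19)+hi=7(91)=110
lo=2(24)+hi=7(91)=115
lo=3(40)+hi=7(91)=131
lo=4(68)+hi=7(91)=159
lo=4(68)+hi=6(77)=145
lo=4(68)+hi=5(73)=141

Yes: 68+73=141


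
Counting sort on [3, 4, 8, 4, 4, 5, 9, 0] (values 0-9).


Input: [3, 4, 8, 4, 4, 5, 9, 0]
Counts: [1, 0, 0, 1, 3, 1, 0, 0, 1, 1]

Sorted: [0, 3, 4, 4, 4, 5, 8, 9]


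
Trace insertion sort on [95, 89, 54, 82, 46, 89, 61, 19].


Initial: [95, 89, 54, 82, 46, 89, 61, 19]
Insert 89: [89, 95, 54, 82, 46, 89, 61, 19]
Insert 54: [54, 89, 95, 82, 46, 89, 61, 19]
Insert 82: [54, 82, 89, 95, 46, 89, 61, 19]
Insert 46: [46, 54, 82, 89, 95, 89, 61, 19]
Insert 89: [46, 54, 82, 89, 89, 95, 61, 19]
Insert 61: [46, 54, 61, 82, 89, 89, 95, 19]
Insert 19: [19, 46, 54, 61, 82, 89, 89, 95]

Sorted: [19, 46, 54, 61, 82, 89, 89, 95]


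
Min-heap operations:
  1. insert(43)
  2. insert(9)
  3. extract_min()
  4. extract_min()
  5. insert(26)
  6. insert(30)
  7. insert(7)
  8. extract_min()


insert(43) -> [43]
insert(9) -> [9, 43]
extract_min()->9, [43]
extract_min()->43, []
insert(26) -> [26]
insert(30) -> [26, 30]
insert(7) -> [7, 30, 26]
extract_min()->7, [26, 30]

Final heap: [26, 30]


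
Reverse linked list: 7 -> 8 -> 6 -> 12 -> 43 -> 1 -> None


Step 1: curr=7, set curr.next=prev(None) | reversed so far: 7
Step 2: curr=8, set curr.next=prev(7) | reversed so far: 8 -> 7
Step 3: curr=6, set curr.next=prev(8) | reversed so far: 6 -> 8 -> 7
Step 4: curr=12, set curr.next=prev(6) | reversed so far: 12 -> 6 -> 8 -> 7
Step 5: curr=43, set curr.next=prev(12) | reversed so far: 43 -> 12 -> 6 -> 8 -> 7
Step 6: curr=1, set curr.next=prev(43) | reversed so far: 1 -> 43 -> 12 -> 6 -> 8 -> 7

1 -> 43 -> 12 -> 6 -> 8 -> 7 -> None


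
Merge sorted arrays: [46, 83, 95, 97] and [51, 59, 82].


Take 46 from A
Take 51 from B
Take 59 from B
Take 82 from B

Merged: [46, 51, 59, 82, 83, 95, 97]


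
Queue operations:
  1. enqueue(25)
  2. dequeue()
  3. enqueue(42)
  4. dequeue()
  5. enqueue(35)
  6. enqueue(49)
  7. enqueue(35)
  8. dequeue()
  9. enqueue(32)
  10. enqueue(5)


enqueue(25) -> [25]
dequeue()->25, []
enqueue(42) -> [42]
dequeue()->42, []
enqueue(35) -> [35]
enqueue(49) -> [35, 49]
enqueue(35) -> [35, 49, 35]
dequeue()->35, [49, 35]
enqueue(32) -> [49, 35, 32]
enqueue(5) -> [49, 35, 32, 5]

Final queue: [49, 35, 32, 5]


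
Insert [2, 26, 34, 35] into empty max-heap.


Insert 2: [2]
Insert 26: [26, 2]
Insert 34: [34, 2, 26]
Insert 35: [35, 34, 26, 2]

Final heap: [35, 34, 26, 2]


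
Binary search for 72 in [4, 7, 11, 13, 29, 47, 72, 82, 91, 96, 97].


Step 1: lo=0, hi=10, mid=5, val=47
Step 2: lo=6, hi=10, mid=8, val=91
Step 3: lo=6, hi=7, mid=6, val=72

Found at index 6


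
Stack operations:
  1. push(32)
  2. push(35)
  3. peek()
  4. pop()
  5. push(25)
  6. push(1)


push(32) -> [32]
push(35) -> [32, 35]
peek()->35
pop()->35, [32]
push(25) -> [32, 25]
push(1) -> [32, 25, 1]

Final stack: [32, 25, 1]


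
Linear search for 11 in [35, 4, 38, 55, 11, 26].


i=0: 35!=11
i=1: 4!=11
i=2: 38!=11
i=3: 55!=11
i=4: 11==11 found!

Found at 4, 5 comps


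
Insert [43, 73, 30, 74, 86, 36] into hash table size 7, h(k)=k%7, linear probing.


Insert 43: h=1 -> slot 1
Insert 73: h=3 -> slot 3
Insert 30: h=2 -> slot 2
Insert 74: h=4 -> slot 4
Insert 86: h=2, 3 probes -> slot 5
Insert 36: h=1, 5 probes -> slot 6

Table: [None, 43, 30, 73, 74, 86, 36]


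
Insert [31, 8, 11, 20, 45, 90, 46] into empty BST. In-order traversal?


Insert 31: root
Insert 8: L from 31
Insert 11: L from 31 -> R from 8
Insert 20: L from 31 -> R from 8 -> R from 11
Insert 45: R from 31
Insert 90: R from 31 -> R from 45
Insert 46: R from 31 -> R from 45 -> L from 90

In-order: [8, 11, 20, 31, 45, 46, 90]


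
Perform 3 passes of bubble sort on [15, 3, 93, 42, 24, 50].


Initial: [15, 3, 93, 42, 24, 50]
Pass 1: [3, 15, 42, 24, 50, 93] (4 swaps)
Pass 2: [3, 15, 24, 42, 50, 93] (1 swaps)
Pass 3: [3, 15, 24, 42, 50, 93] (0 swaps)

After 3 passes: [3, 15, 24, 42, 50, 93]


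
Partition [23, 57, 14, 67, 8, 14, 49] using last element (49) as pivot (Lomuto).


Pivot: 49
  23 <= 49: advance i (no swap)
  14 <= 49: swap -> [23, 14, 57, 67, 8, 14, 49]
  8 <= 49: swap -> [23, 14, 8, 67, 57, 14, 49]
  14 <= 49: swap -> [23, 14, 8, 14, 57, 67, 49]
Place pivot at 4: [23, 14, 8, 14, 49, 67, 57]

Partitioned: [23, 14, 8, 14, 49, 67, 57]


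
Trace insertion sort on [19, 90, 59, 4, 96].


Initial: [19, 90, 59, 4, 96]
Insert 90: [19, 90, 59, 4, 96]
Insert 59: [19, 59, 90, 4, 96]
Insert 4: [4, 19, 59, 90, 96]
Insert 96: [4, 19, 59, 90, 96]

Sorted: [4, 19, 59, 90, 96]


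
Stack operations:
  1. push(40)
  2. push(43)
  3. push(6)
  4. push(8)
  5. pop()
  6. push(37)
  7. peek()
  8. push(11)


push(40) -> [40]
push(43) -> [40, 43]
push(6) -> [40, 43, 6]
push(8) -> [40, 43, 6, 8]
pop()->8, [40, 43, 6]
push(37) -> [40, 43, 6, 37]
peek()->37
push(11) -> [40, 43, 6, 37, 11]

Final stack: [40, 43, 6, 37, 11]


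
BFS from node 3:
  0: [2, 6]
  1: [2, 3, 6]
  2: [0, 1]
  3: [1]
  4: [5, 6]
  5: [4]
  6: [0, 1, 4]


Visit 3, enqueue [1]
Visit 1, enqueue [2, 6]
Visit 2, enqueue [0]
Visit 6, enqueue [4]
Visit 0, enqueue []
Visit 4, enqueue [5]
Visit 5, enqueue []

BFS order: [3, 1, 2, 6, 0, 4, 5]
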